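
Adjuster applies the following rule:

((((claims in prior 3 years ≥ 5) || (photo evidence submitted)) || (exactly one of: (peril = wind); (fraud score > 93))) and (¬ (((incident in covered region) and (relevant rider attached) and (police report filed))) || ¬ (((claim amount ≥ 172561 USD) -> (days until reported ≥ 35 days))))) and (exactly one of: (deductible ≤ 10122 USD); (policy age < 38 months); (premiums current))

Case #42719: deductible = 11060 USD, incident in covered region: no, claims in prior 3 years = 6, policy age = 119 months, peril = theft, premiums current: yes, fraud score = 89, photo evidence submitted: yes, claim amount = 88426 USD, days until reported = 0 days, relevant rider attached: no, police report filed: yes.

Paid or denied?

Atomic conditions:
  claims in prior 3 years ≥ 5: 6 ≥ 5 is true
  photo evidence submitted: yes → true
  peril = wind: theft == wind is false
  fraud score > 93: 89 > 93 is false
  incident in covered region: no → false
  relevant rider attached: no → false
  police report filed: yes → true
  claim amount ≥ 172561 USD: 88426 ≥ 172561 is false
  days until reported ≥ 35 days: 0 ≥ 35 is false
  deductible ≤ 10122 USD: 11060 ≤ 10122 is false
  policy age < 38 months: 119 < 38 is false
  premiums current: yes → true
Combine:
[1.1.1] true OR true = true
[1.1.2] exactly-one(false, false) = false
[1.1] true OR false = true
[1.2.1.1] false AND false AND true = false
[1.2.1] NOT false = true
[1.2.2.1] false → false (antecedent false ⇒ implication holds) = true
[1.2.2] NOT true = false
[1.2] true OR false = true
[1] true AND true = true
[2] exactly-one(false, false, true) = true
[root] true AND true = true
Overall: true → paid

Paid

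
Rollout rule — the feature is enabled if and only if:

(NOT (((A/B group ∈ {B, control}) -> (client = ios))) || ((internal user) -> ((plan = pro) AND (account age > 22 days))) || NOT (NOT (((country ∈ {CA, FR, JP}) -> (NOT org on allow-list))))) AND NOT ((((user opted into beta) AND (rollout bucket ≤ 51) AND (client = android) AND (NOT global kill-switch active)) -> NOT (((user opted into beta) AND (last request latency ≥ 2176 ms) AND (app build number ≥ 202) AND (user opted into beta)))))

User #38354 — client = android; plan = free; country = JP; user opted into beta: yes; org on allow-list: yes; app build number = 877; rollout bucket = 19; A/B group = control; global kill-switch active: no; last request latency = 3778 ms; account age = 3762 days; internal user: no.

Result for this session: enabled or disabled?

Enabled

Atomic conditions:
  A/B group ∈ {B, control}: control is in the set → true
  client = ios: android == ios is false
  internal user: no → false
  plan = pro: free == pro is false
  account age > 22 days: 3762 > 22 is true
  country ∈ {CA, FR, JP}: JP is in the set → true
  NOT org on allow-list: yes → false
  user opted into beta: yes → true
  rollout bucket ≤ 51: 19 ≤ 51 is true
  client = android: android == android is true
  NOT global kill-switch active: no → true
  last request latency ≥ 2176 ms: 3778 ≥ 2176 is true
  app build number ≥ 202: 877 ≥ 202 is true
Combine:
[1.1.1] true → false = false
[1.1] NOT false = true
[1.2.2] false AND true = false
[1.2] false → false (antecedent false ⇒ implication holds) = true
[1.3.1.1] true → false = false
[1.3.1] NOT false = true
[1.3] NOT true = false
[1] true OR true OR false = true
[2.1.1] true AND true AND true AND true = true
[2.1.2.1] true AND true AND true AND true = true
[2.1.2] NOT true = false
[2.1] true → false = false
[2] NOT false = true
[root] true AND true = true
Overall: true → enabled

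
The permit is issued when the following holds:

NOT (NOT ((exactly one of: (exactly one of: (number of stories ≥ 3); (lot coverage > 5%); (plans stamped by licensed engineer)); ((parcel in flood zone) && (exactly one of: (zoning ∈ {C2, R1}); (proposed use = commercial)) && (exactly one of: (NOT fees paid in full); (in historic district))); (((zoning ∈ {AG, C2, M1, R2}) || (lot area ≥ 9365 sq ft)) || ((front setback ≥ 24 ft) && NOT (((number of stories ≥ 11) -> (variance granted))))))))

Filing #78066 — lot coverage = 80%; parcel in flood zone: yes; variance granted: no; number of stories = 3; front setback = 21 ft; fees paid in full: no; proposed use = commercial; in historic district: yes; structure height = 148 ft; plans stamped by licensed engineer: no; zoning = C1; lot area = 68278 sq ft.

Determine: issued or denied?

Issued

Atomic conditions:
  number of stories ≥ 3: 3 ≥ 3 is true
  lot coverage > 5%: 80 > 5 is true
  plans stamped by licensed engineer: no → false
  parcel in flood zone: yes → true
  zoning ∈ {C2, R1}: C1 is not in the set → false
  proposed use = commercial: commercial == commercial is true
  NOT fees paid in full: no → true
  in historic district: yes → true
  zoning ∈ {AG, C2, M1, R2}: C1 is not in the set → false
  lot area ≥ 9365 sq ft: 68278 ≥ 9365 is true
  front setback ≥ 24 ft: 21 ≥ 24 is false
  number of stories ≥ 11: 3 ≥ 11 is false
  variance granted: no → false
Combine:
[1.1.1] exactly-one(true, true, false) = false
[1.1.2.2] exactly-one(false, true) = true
[1.1.2.3] exactly-one(true, true) = false
[1.1.2] true AND true AND false = false
[1.1.3.1] false OR true = true
[1.1.3.2.2.1] false → false (antecedent false ⇒ implication holds) = true
[1.1.3.2.2] NOT true = false
[1.1.3.2] false AND false = false
[1.1.3] true OR false = true
[1.1] exactly-one(false, false, true) = true
[1] NOT true = false
[root] NOT false = true
Overall: true → issued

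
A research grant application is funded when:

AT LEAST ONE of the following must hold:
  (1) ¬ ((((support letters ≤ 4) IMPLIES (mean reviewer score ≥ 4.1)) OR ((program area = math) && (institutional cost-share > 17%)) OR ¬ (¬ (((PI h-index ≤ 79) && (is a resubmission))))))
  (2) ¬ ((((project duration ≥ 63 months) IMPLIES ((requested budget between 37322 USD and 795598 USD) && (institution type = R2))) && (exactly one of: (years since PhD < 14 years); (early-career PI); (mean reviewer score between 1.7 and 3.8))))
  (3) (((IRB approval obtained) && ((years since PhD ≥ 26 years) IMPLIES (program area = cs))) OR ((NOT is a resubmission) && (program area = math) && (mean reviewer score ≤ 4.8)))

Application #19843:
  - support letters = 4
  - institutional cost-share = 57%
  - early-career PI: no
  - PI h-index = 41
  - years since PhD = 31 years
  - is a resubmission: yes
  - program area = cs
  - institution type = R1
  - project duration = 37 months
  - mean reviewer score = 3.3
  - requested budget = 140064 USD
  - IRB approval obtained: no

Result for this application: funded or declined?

Declined

Atomic conditions:
  support letters ≤ 4: 4 ≤ 4 is true
  mean reviewer score ≥ 4.1: 3.3 ≥ 4.1 is false
  program area = math: cs == math is false
  institutional cost-share > 17%: 57 > 17 is true
  PI h-index ≤ 79: 41 ≤ 79 is true
  is a resubmission: yes → true
  project duration ≥ 63 months: 37 ≥ 63 is false
  requested budget between 37322 USD and 795598 USD: 140064 in [37322, 795598] is true
  institution type = R2: R1 == R2 is false
  years since PhD < 14 years: 31 < 14 is false
  early-career PI: no → false
  mean reviewer score between 1.7 and 3.8: 3.3 in [1.7, 3.8] is true
  IRB approval obtained: no → false
  years since PhD ≥ 26 years: 31 ≥ 26 is true
  program area = cs: cs == cs is true
  NOT is a resubmission: yes → false
  mean reviewer score ≤ 4.8: 3.3 ≤ 4.8 is true
Combine:
[1.1.1] true → false = false
[1.1.2] false AND true = false
[1.1.3.1.1] true AND true = true
[1.1.3.1] NOT true = false
[1.1.3] NOT false = true
[1.1] false OR false OR true = true
[1] NOT true = false
[2.1.1.2] true AND false = false
[2.1.1] false → false (antecedent false ⇒ implication holds) = true
[2.1.2] exactly-one(false, false, true) = true
[2.1] true AND true = true
[2] NOT true = false
[3.1.2] true → true = true
[3.1] false AND true = false
[3.2] false AND false AND true = false
[3] false OR false = false
[root] false OR false OR false = false
Overall: false → declined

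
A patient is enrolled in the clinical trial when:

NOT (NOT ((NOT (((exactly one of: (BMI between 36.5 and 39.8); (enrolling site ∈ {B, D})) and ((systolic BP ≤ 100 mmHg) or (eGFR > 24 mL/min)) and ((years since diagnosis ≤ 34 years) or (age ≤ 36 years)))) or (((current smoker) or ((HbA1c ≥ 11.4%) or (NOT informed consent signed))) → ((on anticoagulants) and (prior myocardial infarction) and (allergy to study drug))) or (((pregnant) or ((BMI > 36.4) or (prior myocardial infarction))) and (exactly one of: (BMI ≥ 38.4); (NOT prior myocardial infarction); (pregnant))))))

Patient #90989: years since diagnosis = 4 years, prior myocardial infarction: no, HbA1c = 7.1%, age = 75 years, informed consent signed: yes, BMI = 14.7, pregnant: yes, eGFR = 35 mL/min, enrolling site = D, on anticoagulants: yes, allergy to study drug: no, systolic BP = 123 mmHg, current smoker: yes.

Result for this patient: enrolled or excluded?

Atomic conditions:
  BMI between 36.5 and 39.8: 14.7 in [36.5, 39.8] is false
  enrolling site ∈ {B, D}: D is in the set → true
  systolic BP ≤ 100 mmHg: 123 ≤ 100 is false
  eGFR > 24 mL/min: 35 > 24 is true
  years since diagnosis ≤ 34 years: 4 ≤ 34 is true
  age ≤ 36 years: 75 ≤ 36 is false
  current smoker: yes → true
  HbA1c ≥ 11.4%: 7.1 ≥ 11.4 is false
  NOT informed consent signed: yes → false
  on anticoagulants: yes → true
  prior myocardial infarction: no → false
  allergy to study drug: no → false
  pregnant: yes → true
  BMI > 36.4: 14.7 > 36.4 is false
  BMI ≥ 38.4: 14.7 ≥ 38.4 is false
  NOT prior myocardial infarction: no → true
Combine:
[1.1.1.1.1] exactly-one(false, true) = true
[1.1.1.1.2] false OR true = true
[1.1.1.1.3] true OR false = true
[1.1.1.1] true AND true AND true = true
[1.1.1] NOT true = false
[1.1.2.1.2] false OR false = false
[1.1.2.1] true OR false = true
[1.1.2.2] true AND false AND false = false
[1.1.2] true → false = false
[1.1.3.1.2] false OR false = false
[1.1.3.1] true OR false = true
[1.1.3.2] exactly-one(false, true, true) = false
[1.1.3] true AND false = false
[1.1] false OR false OR false = false
[1] NOT false = true
[root] NOT true = false
Overall: false → excluded

Excluded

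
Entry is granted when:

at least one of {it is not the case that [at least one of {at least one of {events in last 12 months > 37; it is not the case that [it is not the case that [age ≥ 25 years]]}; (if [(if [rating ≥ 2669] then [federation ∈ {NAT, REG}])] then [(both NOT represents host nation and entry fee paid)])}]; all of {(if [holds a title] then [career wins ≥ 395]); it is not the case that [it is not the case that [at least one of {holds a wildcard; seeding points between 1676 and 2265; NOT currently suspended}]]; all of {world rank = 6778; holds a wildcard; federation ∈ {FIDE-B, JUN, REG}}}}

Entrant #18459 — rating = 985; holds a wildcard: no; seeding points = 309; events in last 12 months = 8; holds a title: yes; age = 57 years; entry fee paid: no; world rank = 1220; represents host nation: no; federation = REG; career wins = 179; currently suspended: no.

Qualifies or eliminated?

Eliminated

Atomic conditions:
  events in last 12 months > 37: 8 > 37 is false
  age ≥ 25 years: 57 ≥ 25 is true
  rating ≥ 2669: 985 ≥ 2669 is false
  federation ∈ {NAT, REG}: REG is in the set → true
  NOT represents host nation: no → true
  entry fee paid: no → false
  holds a title: yes → true
  career wins ≥ 395: 179 ≥ 395 is false
  holds a wildcard: no → false
  seeding points between 1676 and 2265: 309 in [1676, 2265] is false
  NOT currently suspended: no → true
  world rank = 6778: 1220 == 6778 is false
  federation ∈ {FIDE-B, JUN, REG}: REG is in the set → true
Combine:
[1.1.1.2.1] NOT true = false
[1.1.1.2] NOT false = true
[1.1.1] false OR true = true
[1.1.2.1] false → true (antecedent false ⇒ implication holds) = true
[1.1.2.2] true AND false = false
[1.1.2] true → false = false
[1.1] true OR false = true
[1] NOT true = false
[2.1] true → false = false
[2.2.1.1] false OR false OR true = true
[2.2.1] NOT true = false
[2.2] NOT false = true
[2.3] false AND false AND true = false
[2] false AND true AND false = false
[root] false OR false = false
Overall: false → eliminated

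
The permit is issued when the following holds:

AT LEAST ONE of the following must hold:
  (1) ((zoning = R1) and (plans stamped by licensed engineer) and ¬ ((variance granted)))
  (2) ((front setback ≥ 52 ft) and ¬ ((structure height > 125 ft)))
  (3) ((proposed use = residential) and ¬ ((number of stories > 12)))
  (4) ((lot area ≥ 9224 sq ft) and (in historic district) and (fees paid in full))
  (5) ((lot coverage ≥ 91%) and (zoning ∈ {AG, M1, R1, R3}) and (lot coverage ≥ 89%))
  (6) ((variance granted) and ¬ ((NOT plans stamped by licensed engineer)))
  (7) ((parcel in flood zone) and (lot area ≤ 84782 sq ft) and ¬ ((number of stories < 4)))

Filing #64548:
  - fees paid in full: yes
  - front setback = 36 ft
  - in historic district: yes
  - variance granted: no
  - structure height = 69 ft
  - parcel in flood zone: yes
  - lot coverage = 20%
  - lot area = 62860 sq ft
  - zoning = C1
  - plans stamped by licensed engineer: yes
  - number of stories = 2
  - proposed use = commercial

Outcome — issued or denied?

Issued

Atomic conditions:
  zoning = R1: C1 == R1 is false
  plans stamped by licensed engineer: yes → true
  variance granted: no → false
  front setback ≥ 52 ft: 36 ≥ 52 is false
  structure height > 125 ft: 69 > 125 is false
  proposed use = residential: commercial == residential is false
  number of stories > 12: 2 > 12 is false
  lot area ≥ 9224 sq ft: 62860 ≥ 9224 is true
  in historic district: yes → true
  fees paid in full: yes → true
  lot coverage ≥ 91%: 20 ≥ 91 is false
  zoning ∈ {AG, M1, R1, R3}: C1 is not in the set → false
  lot coverage ≥ 89%: 20 ≥ 89 is false
  NOT plans stamped by licensed engineer: yes → false
  parcel in flood zone: yes → true
  lot area ≤ 84782 sq ft: 62860 ≤ 84782 is true
  number of stories < 4: 2 < 4 is true
Combine:
[1.3] NOT false = true
[1] false AND true AND true = false
[2.2] NOT false = true
[2] false AND true = false
[3.2] NOT false = true
[3] false AND true = false
[4] true AND true AND true = true
[5] false AND false AND false = false
[6.2] NOT false = true
[6] false AND true = false
[7.3] NOT true = false
[7] true AND true AND false = false
[root] false OR false OR false OR true OR false OR false OR false = true
Overall: true → issued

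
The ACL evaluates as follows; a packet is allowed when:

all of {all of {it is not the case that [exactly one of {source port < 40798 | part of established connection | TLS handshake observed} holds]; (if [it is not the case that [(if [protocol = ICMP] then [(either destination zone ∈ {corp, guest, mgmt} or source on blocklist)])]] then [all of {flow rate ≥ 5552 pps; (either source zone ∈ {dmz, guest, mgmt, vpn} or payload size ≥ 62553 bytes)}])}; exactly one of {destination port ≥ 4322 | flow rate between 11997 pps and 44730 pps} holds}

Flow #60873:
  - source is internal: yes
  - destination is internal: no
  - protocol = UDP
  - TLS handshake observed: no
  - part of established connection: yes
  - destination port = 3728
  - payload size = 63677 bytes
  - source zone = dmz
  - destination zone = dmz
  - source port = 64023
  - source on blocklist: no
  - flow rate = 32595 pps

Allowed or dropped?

Atomic conditions:
  source port < 40798: 64023 < 40798 is false
  part of established connection: yes → true
  TLS handshake observed: no → false
  protocol = ICMP: UDP == ICMP is false
  destination zone ∈ {corp, guest, mgmt}: dmz is not in the set → false
  source on blocklist: no → false
  flow rate ≥ 5552 pps: 32595 ≥ 5552 is true
  source zone ∈ {dmz, guest, mgmt, vpn}: dmz is in the set → true
  payload size ≥ 62553 bytes: 63677 ≥ 62553 is true
  destination port ≥ 4322: 3728 ≥ 4322 is false
  flow rate between 11997 pps and 44730 pps: 32595 in [11997, 44730] is true
Combine:
[1.1.1] exactly-one(false, true, false) = true
[1.1] NOT true = false
[1.2.1.1.2] false OR false = false
[1.2.1.1] false → false (antecedent false ⇒ implication holds) = true
[1.2.1] NOT true = false
[1.2.2.2] true OR true = true
[1.2.2] true AND true = true
[1.2] false → true (antecedent false ⇒ implication holds) = true
[1] false AND true = false
[2] exactly-one(false, true) = true
[root] false AND true = false
Overall: false → dropped

Dropped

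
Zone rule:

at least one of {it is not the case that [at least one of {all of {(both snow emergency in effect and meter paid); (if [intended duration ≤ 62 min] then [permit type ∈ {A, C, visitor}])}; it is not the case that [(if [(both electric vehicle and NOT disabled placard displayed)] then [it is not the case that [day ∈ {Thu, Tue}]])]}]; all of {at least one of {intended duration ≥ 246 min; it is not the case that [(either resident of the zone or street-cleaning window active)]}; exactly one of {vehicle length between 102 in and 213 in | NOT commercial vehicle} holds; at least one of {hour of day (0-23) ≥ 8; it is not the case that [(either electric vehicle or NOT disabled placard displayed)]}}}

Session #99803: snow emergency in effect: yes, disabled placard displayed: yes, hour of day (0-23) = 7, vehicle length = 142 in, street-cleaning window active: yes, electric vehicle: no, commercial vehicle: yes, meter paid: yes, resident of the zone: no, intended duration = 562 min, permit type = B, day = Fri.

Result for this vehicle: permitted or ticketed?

Permitted

Atomic conditions:
  snow emergency in effect: yes → true
  meter paid: yes → true
  intended duration ≤ 62 min: 562 ≤ 62 is false
  permit type ∈ {A, C, visitor}: B is not in the set → false
  electric vehicle: no → false
  NOT disabled placard displayed: yes → false
  day ∈ {Thu, Tue}: Fri is not in the set → false
  intended duration ≥ 246 min: 562 ≥ 246 is true
  resident of the zone: no → false
  street-cleaning window active: yes → true
  vehicle length between 102 in and 213 in: 142 in [102, 213] is true
  NOT commercial vehicle: yes → false
  hour of day (0-23) ≥ 8: 7 ≥ 8 is false
Combine:
[1.1.1.1] true AND true = true
[1.1.1.2] false → false (antecedent false ⇒ implication holds) = true
[1.1.1] true AND true = true
[1.1.2.1.1] false AND false = false
[1.1.2.1.2] NOT false = true
[1.1.2.1] false → true (antecedent false ⇒ implication holds) = true
[1.1.2] NOT true = false
[1.1] true OR false = true
[1] NOT true = false
[2.1.2.1] false OR true = true
[2.1.2] NOT true = false
[2.1] true OR false = true
[2.2] exactly-one(true, false) = true
[2.3.2.1] false OR false = false
[2.3.2] NOT false = true
[2.3] false OR true = true
[2] true AND true AND true = true
[root] false OR true = true
Overall: true → permitted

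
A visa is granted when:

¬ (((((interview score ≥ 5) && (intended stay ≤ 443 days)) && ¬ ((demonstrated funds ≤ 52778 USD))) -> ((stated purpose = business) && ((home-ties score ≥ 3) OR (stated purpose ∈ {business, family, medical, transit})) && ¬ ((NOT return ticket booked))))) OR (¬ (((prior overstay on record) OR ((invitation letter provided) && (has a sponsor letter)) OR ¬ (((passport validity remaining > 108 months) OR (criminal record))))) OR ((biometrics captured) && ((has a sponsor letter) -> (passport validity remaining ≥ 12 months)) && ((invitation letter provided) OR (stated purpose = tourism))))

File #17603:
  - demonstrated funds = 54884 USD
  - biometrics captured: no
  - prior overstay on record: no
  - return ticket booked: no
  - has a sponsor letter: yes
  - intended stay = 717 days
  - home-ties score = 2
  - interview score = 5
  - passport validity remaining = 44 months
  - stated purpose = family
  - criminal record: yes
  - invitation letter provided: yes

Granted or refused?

Refused

Atomic conditions:
  interview score ≥ 5: 5 ≥ 5 is true
  intended stay ≤ 443 days: 717 ≤ 443 is false
  demonstrated funds ≤ 52778 USD: 54884 ≤ 52778 is false
  stated purpose = business: family == business is false
  home-ties score ≥ 3: 2 ≥ 3 is false
  stated purpose ∈ {business, family, medical, transit}: family is in the set → true
  NOT return ticket booked: no → true
  prior overstay on record: no → false
  invitation letter provided: yes → true
  has a sponsor letter: yes → true
  passport validity remaining > 108 months: 44 > 108 is false
  criminal record: yes → true
  biometrics captured: no → false
  passport validity remaining ≥ 12 months: 44 ≥ 12 is true
  stated purpose = tourism: family == tourism is false
Combine:
[1.1.1.1] true AND false = false
[1.1.1.2] NOT false = true
[1.1.1] false AND true = false
[1.1.2.2] false OR true = true
[1.1.2.3] NOT true = false
[1.1.2] false AND true AND false = false
[1.1] false → false (antecedent false ⇒ implication holds) = true
[1] NOT true = false
[2.1.1.2] true AND true = true
[2.1.1.3.1] false OR true = true
[2.1.1.3] NOT true = false
[2.1.1] false OR true OR false = true
[2.1] NOT true = false
[2.2.2] true → true = true
[2.2.3] true OR false = true
[2.2] false AND true AND true = false
[2] false OR false = false
[root] false OR false = false
Overall: false → refused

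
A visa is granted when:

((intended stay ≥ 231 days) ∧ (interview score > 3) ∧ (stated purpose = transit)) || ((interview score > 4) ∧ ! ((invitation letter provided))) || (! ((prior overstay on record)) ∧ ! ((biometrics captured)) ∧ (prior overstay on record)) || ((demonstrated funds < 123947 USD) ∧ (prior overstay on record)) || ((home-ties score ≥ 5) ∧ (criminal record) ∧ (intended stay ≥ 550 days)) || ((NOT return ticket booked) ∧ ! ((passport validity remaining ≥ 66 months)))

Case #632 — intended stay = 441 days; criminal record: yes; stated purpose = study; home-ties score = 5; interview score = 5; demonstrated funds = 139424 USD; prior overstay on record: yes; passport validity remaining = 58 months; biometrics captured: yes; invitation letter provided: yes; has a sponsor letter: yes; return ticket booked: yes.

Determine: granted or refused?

Atomic conditions:
  intended stay ≥ 231 days: 441 ≥ 231 is true
  interview score > 3: 5 > 3 is true
  stated purpose = transit: study == transit is false
  interview score > 4: 5 > 4 is true
  invitation letter provided: yes → true
  prior overstay on record: yes → true
  biometrics captured: yes → true
  demonstrated funds < 123947 USD: 139424 < 123947 is false
  home-ties score ≥ 5: 5 ≥ 5 is true
  criminal record: yes → true
  intended stay ≥ 550 days: 441 ≥ 550 is false
  NOT return ticket booked: yes → false
  passport validity remaining ≥ 66 months: 58 ≥ 66 is false
Combine:
[1] true AND true AND false = false
[2.2] NOT true = false
[2] true AND false = false
[3.1] NOT true = false
[3.2] NOT true = false
[3] false AND false AND true = false
[4] false AND true = false
[5] true AND true AND false = false
[6.2] NOT false = true
[6] false AND true = false
[root] false OR false OR false OR false OR false OR false = false
Overall: false → refused

Refused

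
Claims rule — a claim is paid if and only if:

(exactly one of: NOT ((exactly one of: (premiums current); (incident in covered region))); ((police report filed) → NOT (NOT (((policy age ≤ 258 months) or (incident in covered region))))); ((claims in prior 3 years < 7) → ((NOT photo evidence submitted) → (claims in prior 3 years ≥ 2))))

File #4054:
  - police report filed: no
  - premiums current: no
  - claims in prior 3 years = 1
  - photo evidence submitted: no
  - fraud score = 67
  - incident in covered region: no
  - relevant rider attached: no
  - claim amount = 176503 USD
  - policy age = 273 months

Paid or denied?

Atomic conditions:
  premiums current: no → false
  incident in covered region: no → false
  police report filed: no → false
  policy age ≤ 258 months: 273 ≤ 258 is false
  claims in prior 3 years < 7: 1 < 7 is true
  NOT photo evidence submitted: no → true
  claims in prior 3 years ≥ 2: 1 ≥ 2 is false
Combine:
[1.1] exactly-one(false, false) = false
[1] NOT false = true
[2.2.1.1] false OR false = false
[2.2.1] NOT false = true
[2.2] NOT true = false
[2] false → false (antecedent false ⇒ implication holds) = true
[3.2] true → false = false
[3] true → false = false
[root] exactly-one(true, true, false) = false
Overall: false → denied

Denied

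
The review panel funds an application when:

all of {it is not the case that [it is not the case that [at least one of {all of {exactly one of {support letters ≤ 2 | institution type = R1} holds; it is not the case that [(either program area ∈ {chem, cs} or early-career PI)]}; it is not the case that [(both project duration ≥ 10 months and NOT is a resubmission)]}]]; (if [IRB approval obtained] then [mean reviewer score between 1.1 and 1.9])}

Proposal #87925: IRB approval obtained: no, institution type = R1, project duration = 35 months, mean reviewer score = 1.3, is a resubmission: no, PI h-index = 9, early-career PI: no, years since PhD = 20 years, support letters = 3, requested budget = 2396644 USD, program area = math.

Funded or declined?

Atomic conditions:
  support letters ≤ 2: 3 ≤ 2 is false
  institution type = R1: R1 == R1 is true
  program area ∈ {chem, cs}: math is not in the set → false
  early-career PI: no → false
  project duration ≥ 10 months: 35 ≥ 10 is true
  NOT is a resubmission: no → true
  IRB approval obtained: no → false
  mean reviewer score between 1.1 and 1.9: 1.3 in [1.1, 1.9] is true
Combine:
[1.1.1.1.1] exactly-one(false, true) = true
[1.1.1.1.2.1] false OR false = false
[1.1.1.1.2] NOT false = true
[1.1.1.1] true AND true = true
[1.1.1.2.1] true AND true = true
[1.1.1.2] NOT true = false
[1.1.1] true OR false = true
[1.1] NOT true = false
[1] NOT false = true
[2] false → true (antecedent false ⇒ implication holds) = true
[root] true AND true = true
Overall: true → funded

Funded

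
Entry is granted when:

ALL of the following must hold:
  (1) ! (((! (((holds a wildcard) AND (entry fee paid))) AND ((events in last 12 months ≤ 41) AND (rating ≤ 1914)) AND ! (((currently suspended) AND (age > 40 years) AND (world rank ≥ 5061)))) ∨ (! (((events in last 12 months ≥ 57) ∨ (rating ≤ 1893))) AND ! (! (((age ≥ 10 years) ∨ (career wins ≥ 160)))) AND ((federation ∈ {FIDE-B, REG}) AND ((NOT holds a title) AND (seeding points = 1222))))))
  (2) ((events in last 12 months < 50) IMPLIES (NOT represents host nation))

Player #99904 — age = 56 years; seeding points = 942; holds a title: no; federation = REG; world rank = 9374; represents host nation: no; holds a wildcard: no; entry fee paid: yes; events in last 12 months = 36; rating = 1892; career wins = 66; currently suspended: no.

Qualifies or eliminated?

Eliminated

Atomic conditions:
  holds a wildcard: no → false
  entry fee paid: yes → true
  events in last 12 months ≤ 41: 36 ≤ 41 is true
  rating ≤ 1914: 1892 ≤ 1914 is true
  currently suspended: no → false
  age > 40 years: 56 > 40 is true
  world rank ≥ 5061: 9374 ≥ 5061 is true
  events in last 12 months ≥ 57: 36 ≥ 57 is false
  rating ≤ 1893: 1892 ≤ 1893 is true
  age ≥ 10 years: 56 ≥ 10 is true
  career wins ≥ 160: 66 ≥ 160 is false
  federation ∈ {FIDE-B, REG}: REG is in the set → true
  NOT holds a title: no → true
  seeding points = 1222: 942 == 1222 is false
  events in last 12 months < 50: 36 < 50 is true
  NOT represents host nation: no → true
Combine:
[1.1.1.1.1] false AND true = false
[1.1.1.1] NOT false = true
[1.1.1.2] true AND true = true
[1.1.1.3.1] false AND true AND true = false
[1.1.1.3] NOT false = true
[1.1.1] true AND true AND true = true
[1.1.2.1.1] false OR true = true
[1.1.2.1] NOT true = false
[1.1.2.2.1.1] true OR false = true
[1.1.2.2.1] NOT true = false
[1.1.2.2] NOT false = true
[1.1.2.3.2] true AND false = false
[1.1.2.3] true AND false = false
[1.1.2] false AND true AND false = false
[1.1] true OR false = true
[1] NOT true = false
[2] true → true = true
[root] false AND true = false
Overall: false → eliminated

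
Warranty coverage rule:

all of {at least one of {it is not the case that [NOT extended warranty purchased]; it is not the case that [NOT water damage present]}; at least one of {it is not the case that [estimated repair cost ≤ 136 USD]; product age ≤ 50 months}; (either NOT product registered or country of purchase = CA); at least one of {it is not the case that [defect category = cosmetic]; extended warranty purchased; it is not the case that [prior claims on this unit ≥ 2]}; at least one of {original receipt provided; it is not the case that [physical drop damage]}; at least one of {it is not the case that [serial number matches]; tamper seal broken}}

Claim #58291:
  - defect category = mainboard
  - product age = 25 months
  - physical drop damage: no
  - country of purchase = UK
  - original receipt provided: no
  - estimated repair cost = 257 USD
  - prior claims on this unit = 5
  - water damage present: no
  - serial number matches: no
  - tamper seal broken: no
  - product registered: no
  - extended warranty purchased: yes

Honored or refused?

Honored

Atomic conditions:
  NOT extended warranty purchased: yes → false
  NOT water damage present: no → true
  estimated repair cost ≤ 136 USD: 257 ≤ 136 is false
  product age ≤ 50 months: 25 ≤ 50 is true
  NOT product registered: no → true
  country of purchase = CA: UK == CA is false
  defect category = cosmetic: mainboard == cosmetic is false
  extended warranty purchased: yes → true
  prior claims on this unit ≥ 2: 5 ≥ 2 is true
  original receipt provided: no → false
  physical drop damage: no → false
  serial number matches: no → false
  tamper seal broken: no → false
Combine:
[1.1] NOT false = true
[1.2] NOT true = false
[1] true OR false = true
[2.1] NOT false = true
[2] true OR true = true
[3] true OR false = true
[4.1] NOT false = true
[4.3] NOT true = false
[4] true OR true OR false = true
[5.2] NOT false = true
[5] false OR true = true
[6.1] NOT false = true
[6] true OR false = true
[root] true AND true AND true AND true AND true AND true = true
Overall: true → honored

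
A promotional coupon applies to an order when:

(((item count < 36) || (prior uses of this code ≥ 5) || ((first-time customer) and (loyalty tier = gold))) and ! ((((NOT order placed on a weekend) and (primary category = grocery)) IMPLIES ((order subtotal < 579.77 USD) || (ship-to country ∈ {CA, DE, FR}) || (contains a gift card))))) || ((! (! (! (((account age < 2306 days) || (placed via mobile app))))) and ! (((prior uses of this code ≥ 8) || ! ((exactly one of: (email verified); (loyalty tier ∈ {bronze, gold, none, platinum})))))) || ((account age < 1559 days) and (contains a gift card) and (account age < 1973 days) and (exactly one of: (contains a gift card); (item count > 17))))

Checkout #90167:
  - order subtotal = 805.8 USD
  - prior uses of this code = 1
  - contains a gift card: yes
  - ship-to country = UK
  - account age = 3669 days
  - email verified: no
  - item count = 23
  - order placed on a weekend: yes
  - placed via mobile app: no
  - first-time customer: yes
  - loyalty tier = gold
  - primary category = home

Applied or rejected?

Atomic conditions:
  item count < 36: 23 < 36 is true
  prior uses of this code ≥ 5: 1 ≥ 5 is false
  first-time customer: yes → true
  loyalty tier = gold: gold == gold is true
  NOT order placed on a weekend: yes → false
  primary category = grocery: home == grocery is false
  order subtotal < 579.77 USD: 805.8 < 579.77 is false
  ship-to country ∈ {CA, DE, FR}: UK is not in the set → false
  contains a gift card: yes → true
  account age < 2306 days: 3669 < 2306 is false
  placed via mobile app: no → false
  prior uses of this code ≥ 8: 1 ≥ 8 is false
  email verified: no → false
  loyalty tier ∈ {bronze, gold, none, platinum}: gold is in the set → true
  account age < 1559 days: 3669 < 1559 is false
  account age < 1973 days: 3669 < 1973 is false
  item count > 17: 23 > 17 is true
Combine:
[1.1.3] true AND true = true
[1.1] true OR false OR true = true
[1.2.1.1] false AND false = false
[1.2.1.2] false OR false OR true = true
[1.2.1] false → true (antecedent false ⇒ implication holds) = true
[1.2] NOT true = false
[1] true AND false = false
[2.1.1.1.1.1] false OR false = false
[2.1.1.1.1] NOT false = true
[2.1.1.1] NOT true = false
[2.1.1] NOT false = true
[2.1.2.1.2.1] exactly-one(false, true) = true
[2.1.2.1.2] NOT true = false
[2.1.2.1] false OR false = false
[2.1.2] NOT false = true
[2.1] true AND true = true
[2.2.4] exactly-one(true, true) = false
[2.2] false AND true AND false AND false = false
[2] true OR false = true
[root] false OR true = true
Overall: true → applied

Applied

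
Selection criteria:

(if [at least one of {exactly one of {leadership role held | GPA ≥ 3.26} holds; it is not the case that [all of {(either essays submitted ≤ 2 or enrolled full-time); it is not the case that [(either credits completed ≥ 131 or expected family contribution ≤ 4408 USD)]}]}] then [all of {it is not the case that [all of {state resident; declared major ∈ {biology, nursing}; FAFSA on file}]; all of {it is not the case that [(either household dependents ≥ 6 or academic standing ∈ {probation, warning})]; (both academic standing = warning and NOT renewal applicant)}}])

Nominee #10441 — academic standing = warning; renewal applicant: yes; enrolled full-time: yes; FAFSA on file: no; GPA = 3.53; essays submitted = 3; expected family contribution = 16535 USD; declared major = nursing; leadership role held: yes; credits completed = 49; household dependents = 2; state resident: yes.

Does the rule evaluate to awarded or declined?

Atomic conditions:
  leadership role held: yes → true
  GPA ≥ 3.26: 3.53 ≥ 3.26 is true
  essays submitted ≤ 2: 3 ≤ 2 is false
  enrolled full-time: yes → true
  credits completed ≥ 131: 49 ≥ 131 is false
  expected family contribution ≤ 4408 USD: 16535 ≤ 4408 is false
  state resident: yes → true
  declared major ∈ {biology, nursing}: nursing is in the set → true
  FAFSA on file: no → false
  household dependents ≥ 6: 2 ≥ 6 is false
  academic standing ∈ {probation, warning}: warning is in the set → true
  academic standing = warning: warning == warning is true
  NOT renewal applicant: yes → false
Combine:
[1.1] exactly-one(true, true) = false
[1.2.1.1] false OR true = true
[1.2.1.2.1] false OR false = false
[1.2.1.2] NOT false = true
[1.2.1] true AND true = true
[1.2] NOT true = false
[1] false OR false = false
[2.1.1] true AND true AND false = false
[2.1] NOT false = true
[2.2.1.1] false OR true = true
[2.2.1] NOT true = false
[2.2.2] true AND false = false
[2.2] false AND false = false
[2] true AND false = false
[root] false → false (antecedent false ⇒ implication holds) = true
Overall: true → awarded

Awarded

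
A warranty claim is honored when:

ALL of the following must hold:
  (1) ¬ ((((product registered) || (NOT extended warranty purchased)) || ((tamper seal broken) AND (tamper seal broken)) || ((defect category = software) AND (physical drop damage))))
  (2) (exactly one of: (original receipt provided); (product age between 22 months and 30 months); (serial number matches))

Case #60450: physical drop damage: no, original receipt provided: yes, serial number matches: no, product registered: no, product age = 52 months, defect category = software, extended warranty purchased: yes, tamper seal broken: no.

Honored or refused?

Honored

Atomic conditions:
  product registered: no → false
  NOT extended warranty purchased: yes → false
  tamper seal broken: no → false
  defect category = software: software == software is true
  physical drop damage: no → false
  original receipt provided: yes → true
  product age between 22 months and 30 months: 52 in [22, 30] is false
  serial number matches: no → false
Combine:
[1.1.1] false OR false = false
[1.1.2] false AND false = false
[1.1.3] true AND false = false
[1.1] false OR false OR false = false
[1] NOT false = true
[2] exactly-one(true, false, false) = true
[root] true AND true = true
Overall: true → honored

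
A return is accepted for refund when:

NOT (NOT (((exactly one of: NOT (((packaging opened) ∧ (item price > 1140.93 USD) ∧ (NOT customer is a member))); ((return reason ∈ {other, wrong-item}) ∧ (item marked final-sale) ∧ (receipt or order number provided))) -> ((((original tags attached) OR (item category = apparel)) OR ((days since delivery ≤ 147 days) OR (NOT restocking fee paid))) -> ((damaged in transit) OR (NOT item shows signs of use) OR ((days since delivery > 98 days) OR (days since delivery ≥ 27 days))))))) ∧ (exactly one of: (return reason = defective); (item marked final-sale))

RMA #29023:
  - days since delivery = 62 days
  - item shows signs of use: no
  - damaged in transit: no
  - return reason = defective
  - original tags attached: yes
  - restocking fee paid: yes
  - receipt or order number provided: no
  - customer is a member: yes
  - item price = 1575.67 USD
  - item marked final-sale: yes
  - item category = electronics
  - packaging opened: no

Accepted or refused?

Atomic conditions:
  packaging opened: no → false
  item price > 1140.93 USD: 1575.67 > 1140.93 is true
  NOT customer is a member: yes → false
  return reason ∈ {other, wrong-item}: defective is not in the set → false
  item marked final-sale: yes → true
  receipt or order number provided: no → false
  original tags attached: yes → true
  item category = apparel: electronics == apparel is false
  days since delivery ≤ 147 days: 62 ≤ 147 is true
  NOT restocking fee paid: yes → false
  damaged in transit: no → false
  NOT item shows signs of use: no → true
  days since delivery > 98 days: 62 > 98 is false
  days since delivery ≥ 27 days: 62 ≥ 27 is true
  return reason = defective: defective == defective is true
Combine:
[1.1.1.1.1.1] false AND true AND false = false
[1.1.1.1.1] NOT false = true
[1.1.1.1.2] false AND true AND false = false
[1.1.1.1] exactly-one(true, false) = true
[1.1.1.2.1.1] true OR false = true
[1.1.1.2.1.2] true OR false = true
[1.1.1.2.1] true OR true = true
[1.1.1.2.2.3] false OR true = true
[1.1.1.2.2] false OR true OR true = true
[1.1.1.2] true → true = true
[1.1.1] true → true = true
[1.1] NOT true = false
[1] NOT false = true
[2] exactly-one(true, true) = false
[root] true AND false = false
Overall: false → refused

Refused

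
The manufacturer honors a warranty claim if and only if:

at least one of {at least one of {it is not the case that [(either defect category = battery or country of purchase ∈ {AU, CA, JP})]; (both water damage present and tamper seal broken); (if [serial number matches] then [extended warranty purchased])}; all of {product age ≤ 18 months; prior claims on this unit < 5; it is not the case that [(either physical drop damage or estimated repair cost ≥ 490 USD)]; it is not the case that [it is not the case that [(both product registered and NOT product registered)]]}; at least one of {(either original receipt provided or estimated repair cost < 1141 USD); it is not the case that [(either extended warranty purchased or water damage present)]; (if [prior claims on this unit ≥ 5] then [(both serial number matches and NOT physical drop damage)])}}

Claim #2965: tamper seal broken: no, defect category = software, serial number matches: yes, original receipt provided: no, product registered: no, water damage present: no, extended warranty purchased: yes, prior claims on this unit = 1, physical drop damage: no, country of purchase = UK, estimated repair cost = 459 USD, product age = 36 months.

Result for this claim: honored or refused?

Atomic conditions:
  defect category = battery: software == battery is false
  country of purchase ∈ {AU, CA, JP}: UK is not in the set → false
  water damage present: no → false
  tamper seal broken: no → false
  serial number matches: yes → true
  extended warranty purchased: yes → true
  product age ≤ 18 months: 36 ≤ 18 is false
  prior claims on this unit < 5: 1 < 5 is true
  physical drop damage: no → false
  estimated repair cost ≥ 490 USD: 459 ≥ 490 is false
  product registered: no → false
  NOT product registered: no → true
  original receipt provided: no → false
  estimated repair cost < 1141 USD: 459 < 1141 is true
  prior claims on this unit ≥ 5: 1 ≥ 5 is false
  NOT physical drop damage: no → true
Combine:
[1.1.1] false OR false = false
[1.1] NOT false = true
[1.2] false AND false = false
[1.3] true → true = true
[1] true OR false OR true = true
[2.3.1] false OR false = false
[2.3] NOT false = true
[2.4.1.1] false AND true = false
[2.4.1] NOT false = true
[2.4] NOT true = false
[2] false AND true AND true AND false = false
[3.1] false OR true = true
[3.2.1] true OR false = true
[3.2] NOT true = false
[3.3.2] true AND true = true
[3.3] false → true (antecedent false ⇒ implication holds) = true
[3] true OR false OR true = true
[root] true OR false OR true = true
Overall: true → honored

Honored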